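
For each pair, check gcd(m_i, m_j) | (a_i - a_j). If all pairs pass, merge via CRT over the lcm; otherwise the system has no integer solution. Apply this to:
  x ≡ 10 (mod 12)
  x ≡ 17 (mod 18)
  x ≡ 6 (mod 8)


Moduli 12, 18, 8 are not pairwise coprime, so CRT works modulo lcm(m_i) when all pairwise compatibility conditions hold.
Pairwise compatibility: gcd(m_i, m_j) must divide a_i - a_j for every pair.
Merge one congruence at a time:
  Start: x ≡ 10 (mod 12).
  Combine with x ≡ 17 (mod 18): gcd(12, 18) = 6, and 17 - 10 = 7 is NOT divisible by 6.
    ⇒ system is inconsistent (no integer solution).

No solution (the system is inconsistent).


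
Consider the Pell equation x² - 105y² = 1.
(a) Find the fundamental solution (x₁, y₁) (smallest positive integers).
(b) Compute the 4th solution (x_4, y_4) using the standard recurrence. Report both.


Step 1: Find the fundamental solution (x₁, y₁) of x² - 105y² = 1.
  Expand √105 as a continued fraction. a₀ = ⌊√105⌋ = 10; iterate m_{k+1} = d_k·a_k − m_k, d_{k+1} = (105 − m_{k+1}²)/d_k, a_{k+1} = ⌊(a₀ + m_{k+1})/d_{k+1}⌋ (starting m₀ = 0, d₀ = 1), with convergents p_k = a_k·p_{k-1} + p_{k-2}, q_k = a_k·q_{k-1} + q_{k-2} (p₋₁ = 1, q₋₁ = 0):
  k = 0: a₀ = 10; p₀/q₀ = 10/1; p₀² − 105·q₀² = 100 − 105 = -5.
  k = 1: m = 10, d = 5, a = ⌊(10 + 10)/5⌋ = 4; p/q = (4·10 + 1)/(4·1 + 0) = 41/4; p² − 105·q² = 1681 − 1680 = 1.
  The first convergent with p² − 105·q² = 1 gives the fundamental solution (x₁, y₁) = (41, 4).
Step 2: Apply the recurrence (x_{n+1}, y_{n+1}) = (x₁x_n + 105y₁y_n, x₁y_n + y₁x_n) repeatedly.
  From (x_1, y_1) = (41, 4): x_2 = 41·41 + 105·4·4 = 3361; y_2 = 41·4 + 4·41 = 328.
  From (x_2, y_2) = (3361, 328): x_3 = 41·3361 + 105·4·328 = 275561; y_3 = 41·328 + 4·3361 = 26892.
  From (x_3, y_3) = (275561, 26892): x_4 = 41·275561 + 105·4·26892 = 22592641; y_4 = 41·26892 + 4·275561 = 2204816.
Step 3: Verify x_4² - 105·y_4² = 510427427354881 - 510427427354880 = 1 (should be 1). ✓

(x_1, y_1) = (41, 4); (x_4, y_4) = (22592641, 2204816).


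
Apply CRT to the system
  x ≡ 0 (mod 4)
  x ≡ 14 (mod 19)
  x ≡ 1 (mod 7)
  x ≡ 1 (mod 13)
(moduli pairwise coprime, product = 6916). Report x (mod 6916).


Product of moduli M = 4 · 19 · 7 · 13 = 6916.
Merge one congruence at a time:
  Start: x ≡ 0 (mod 4).
  Combine with x ≡ 14 (mod 19); new modulus lcm = 76.
    Write x = 0 + 4·t and substitute into x ≡ 14 (mod 19): 4·t ≡ 14 − 0 = 14 (mod 19).
    The inverse of 4 mod 19 is 5 (since 4·5 = 20 = 1·19 + 1), so t ≡ 5·14 = 70 ≡ 13 (mod 19).
    Then x = 0 + 4·13 = 52, valid modulo lcm(4, 19) = 76: x ≡ 52 (mod 76).
  Combine with x ≡ 1 (mod 7); new modulus lcm = 532.
    Write x = 52 + 76·t and substitute into x ≡ 1 (mod 7): 76·t ≡ 1 − 52 = -51 (mod 7).
    Reduce coefficients mod 7: 6·t ≡ 5 (mod 7).
    The inverse of 6 mod 7 is 6 (since 6·6 = 36 = 5·7 + 1), so t ≡ 6·5 = 30 ≡ 2 (mod 7).
    Then x = 52 + 76·2 = 204, valid modulo lcm(76, 7) = 532: x ≡ 204 (mod 532).
  Combine with x ≡ 1 (mod 13); new modulus lcm = 6916.
    Write x = 204 + 532·t and substitute into x ≡ 1 (mod 13): 532·t ≡ 1 − 204 = -203 (mod 13).
    Reduce coefficients mod 13: 12·t ≡ 5 (mod 13).
    The inverse of 12 mod 13 is 12 (since 12·12 = 144 = 11·13 + 1), so t ≡ 12·5 = 60 ≡ 8 (mod 13).
    Then x = 204 + 532·8 = 4460, valid modulo lcm(532, 13) = 6916: x ≡ 4460 (mod 6916).
Verify against each original: 4460 mod 4 = 0, 4460 mod 19 = 14, 4460 mod 7 = 1, 4460 mod 13 = 1.

x ≡ 4460 (mod 6916).


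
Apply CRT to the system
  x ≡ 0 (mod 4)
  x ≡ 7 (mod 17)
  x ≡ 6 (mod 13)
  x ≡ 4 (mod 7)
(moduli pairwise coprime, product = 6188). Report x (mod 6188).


Product of moduli M = 4 · 17 · 13 · 7 = 6188.
Merge one congruence at a time:
  Start: x ≡ 0 (mod 4).
  Combine with x ≡ 7 (mod 17); new modulus lcm = 68.
    Write x = 0 + 4·t and substitute into x ≡ 7 (mod 17): 4·t ≡ 7 − 0 = 7 (mod 17).
    The inverse of 4 mod 17 is 13 (since 4·13 = 52 = 3·17 + 1), so t ≡ 13·7 = 91 ≡ 6 (mod 17).
    Then x = 0 + 4·6 = 24, valid modulo lcm(4, 17) = 68: x ≡ 24 (mod 68).
  Combine with x ≡ 6 (mod 13); new modulus lcm = 884.
    Write x = 24 + 68·t and substitute into x ≡ 6 (mod 13): 68·t ≡ 6 − 24 = -18 (mod 13).
    Reduce coefficients mod 13: 3·t ≡ 8 (mod 13).
    The inverse of 3 mod 13 is 9 (since 3·9 = 27 = 2·13 + 1), so t ≡ 9·8 = 72 ≡ 7 (mod 13).
    Then x = 24 + 68·7 = 500, valid modulo lcm(68, 13) = 884: x ≡ 500 (mod 884).
  Combine with x ≡ 4 (mod 7); new modulus lcm = 6188.
    Write x = 500 + 884·t and substitute into x ≡ 4 (mod 7): 884·t ≡ 4 − 500 = -496 (mod 7).
    Reduce coefficients mod 7: 2·t ≡ 1 (mod 7).
    The inverse of 2 mod 7 is 4 (since 2·4 = 8 = 1·7 + 1), so t ≡ 4·1 = 4 ≡ 4 (mod 7).
    Then x = 500 + 884·4 = 4036, valid modulo lcm(884, 7) = 6188: x ≡ 4036 (mod 6188).
Verify against each original: 4036 mod 4 = 0, 4036 mod 17 = 7, 4036 mod 13 = 6, 4036 mod 7 = 4.

x ≡ 4036 (mod 6188).


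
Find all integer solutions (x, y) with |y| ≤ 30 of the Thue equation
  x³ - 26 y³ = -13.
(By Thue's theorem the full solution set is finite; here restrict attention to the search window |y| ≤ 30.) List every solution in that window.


The equation is x³ - 26y³ = -13. For fixed y, x³ = 26·y³ − 13, so a solution requires the RHS to be a perfect cube.
Strategy: iterate y from -30 to 30, compute RHS = 26·y³ − 13, and check whether it is a (positive or negative) perfect cube.
Check small values of y:
  y = 0: RHS = -13 is not a perfect cube.
  y = 1: RHS = 13 is not a perfect cube.
  y = -1: RHS = -39 is not a perfect cube.
  y = 2: RHS = 195 is not a perfect cube.
  y = -2: RHS = -221 is not a perfect cube.
  y = 3: RHS = 689 is not a perfect cube.
  y = -3: RHS = -715 is not a perfect cube.
Continuing the search up to |y| = 30 finds no solutions either.
No (x, y) in the scanned range satisfies the equation.

No integer solutions with |y| ≤ 30.


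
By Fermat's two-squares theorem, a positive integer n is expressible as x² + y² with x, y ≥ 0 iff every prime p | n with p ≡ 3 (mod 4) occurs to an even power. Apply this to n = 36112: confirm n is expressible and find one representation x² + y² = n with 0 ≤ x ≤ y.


Step 1: Factor n = 36112 = 2^4 · 37 · 61.
Step 2: Check the mod-4 condition on each prime factor: 2 = 2 (special); 37 ≡ 1 (mod 4), exponent 1; 61 ≡ 1 (mod 4), exponent 1.
All primes ≡ 3 (mod 4) appear to even exponent (or don't appear), so by the two-squares theorem n IS expressible as a sum of two squares.
Step 3: Build a representation. Group n = k² · m with k = 4 and m = 37 · 61 = 2257 (a product of primes ≡ 1 (mod 4)); a representation of m scales to one of n via (k·x)² + (k·y)² = k²(x² + y²). Each prime p ≡ 1 (mod 4) is itself a sum of two squares; find a² by testing p − a² for a perfect square:
  37: 37 − 1² = 36 = 6² ⇒ 37 = 1² + 6².
  61: 61 − 1² = 60, 61 − 2² = 57, 61 − 3² = 52, 61 − 4² = 45, 61 − 5² = 36 = 6² ⇒ 61 = 5² + 6².
  Combine using the Brahmagupta–Fibonacci identity (a² + b²)(c² + d²) = (ac − bd)² + (ad + bc)² = (ac + bd)² + (ad − bc)²:
  37 · 61 = 2257: from (1² + 6²)(5² + 6²), take (1·5 − 6·6, 1·6 + 6·5) = (5 − 36, 6 + 30) = (-31, 36); dropping signs (only squares matter) gives (31, 36); check 31² + 36² = 961 + 1296 = 2257 ✓.
  Scale by k = 4: (4·31, 4·36) = (124, 144).
Step 4: Order so x ≤ y and verify: 124² + 144² = 15376 + 20736 = 36112 = n. ✓

n = 36112 = 124² + 144² (one valid representation with x ≤ y).


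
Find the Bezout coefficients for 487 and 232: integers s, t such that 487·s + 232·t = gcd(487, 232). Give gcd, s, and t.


Euclidean algorithm on (487, 232) — divide until remainder is 0:
  487 = 2 · 232 + 23
  232 = 10 · 23 + 2
  23 = 11 · 2 + 1
  2 = 2 · 1 + 0
gcd(487, 232) = 1.
Track Bezout coefficients alongside the remainders: start with r₀ = 487 = a·1 + b·0 (s = 1, t = 0) and r₁ = 232 = a·0 + b·1 (s = 0, t = 1); each new remainder r_{k+1} = r_{k-1} − q_k·r_k inherits s_{k+1} = s_{k-1} − q_k·s_k, t_{k+1} = t_{k-1} − q_k·t_k, so r_k = a·s_k + b·t_k at every step:
  q = 2: r = 23, s = 1 − 2·0 = 1, t = 0 − 2·1 = -2  (check: 487·1 + 232·(-2) = 23)
  q = 10: r = 2, s = 0 − 10·1 = -10, t = 1 − 10·(-2) = 21  (check: 487·(-10) + 232·21 = 2)
  q = 11: r = 1, s = 1 − 11·(-10) = 111, t = -2 − 11·21 = -233  (check: 487·111 + 232·(-233) = 1)
The row with r = 1 (the gcd) gives the Bezout coefficients s = 111, t = -233.
Result: 487 · (111) + 232 · (-233) = 1.

gcd(487, 232) = 1; s = 111, t = -233 (check: 487·111 + 232·(-233) = 1).


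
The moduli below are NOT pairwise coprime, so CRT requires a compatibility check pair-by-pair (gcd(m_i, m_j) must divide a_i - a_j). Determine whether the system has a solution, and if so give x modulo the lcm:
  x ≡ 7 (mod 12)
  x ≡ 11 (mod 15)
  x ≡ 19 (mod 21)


Moduli 12, 15, 21 are not pairwise coprime, so CRT works modulo lcm(m_i) when all pairwise compatibility conditions hold.
Pairwise compatibility: gcd(m_i, m_j) must divide a_i - a_j for every pair.
Merge one congruence at a time:
  Start: x ≡ 7 (mod 12).
  Combine with x ≡ 11 (mod 15): gcd(12, 15) = 3, and 11 - 7 = 4 is NOT divisible by 3.
    ⇒ system is inconsistent (no integer solution).

No solution (the system is inconsistent).


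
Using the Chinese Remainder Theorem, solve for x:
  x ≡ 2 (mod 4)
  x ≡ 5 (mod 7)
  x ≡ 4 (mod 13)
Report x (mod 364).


Moduli 4, 7, 13 are pairwise coprime; by CRT there is a unique solution modulo M = 4 · 7 · 13 = 364.
Solve pairwise, accumulating the modulus:
  Start with x ≡ 2 (mod 4).
  Combine with x ≡ 5 (mod 7): since gcd(4, 7) = 1, we get a unique residue mod 28.
    Write x = 2 + 4·t and substitute into x ≡ 5 (mod 7): 4·t ≡ 5 − 2 = 3 (mod 7).
    The inverse of 4 mod 7 is 2 (since 4·2 = 8 = 1·7 + 1), so t ≡ 2·3 = 6 ≡ 6 (mod 7).
    Then x = 2 + 4·6 = 26, valid modulo lcm(4, 7) = 28: x ≡ 26 (mod 28).
  Combine with x ≡ 4 (mod 13): since gcd(28, 13) = 1, we get a unique residue mod 364.
    Write x = 26 + 28·t and substitute into x ≡ 4 (mod 13): 28·t ≡ 4 − 26 = -22 (mod 13).
    Reduce coefficients mod 13: 2·t ≡ 4 (mod 13).
    The inverse of 2 mod 13 is 7 (since 2·7 = 14 = 1·13 + 1), so t ≡ 7·4 = 28 ≡ 2 (mod 13).
    Then x = 26 + 28·2 = 82, valid modulo lcm(28, 13) = 364: x ≡ 82 (mod 364).
Verify: 82 mod 4 = 2 ✓, 82 mod 7 = 5 ✓, 82 mod 13 = 4 ✓.

x ≡ 82 (mod 364).


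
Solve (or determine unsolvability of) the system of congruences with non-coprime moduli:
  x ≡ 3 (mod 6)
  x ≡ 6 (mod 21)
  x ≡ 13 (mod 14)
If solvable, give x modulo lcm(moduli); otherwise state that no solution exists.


Moduli 6, 21, 14 are not pairwise coprime, so CRT works modulo lcm(m_i) when all pairwise compatibility conditions hold.
Pairwise compatibility: gcd(m_i, m_j) must divide a_i - a_j for every pair.
Merge one congruence at a time:
  Start: x ≡ 3 (mod 6).
  Combine with x ≡ 6 (mod 21): gcd(6, 21) = 3; 6 - 3 = 3, which IS divisible by 3, so compatible.
    Write x = 3 + 6·t and substitute into x ≡ 6 (mod 21): 6·t ≡ 6 − 3 = 3 (mod 21).
    Divide the congruence (and modulus) by g = 3: 2·t ≡ 1 (mod 7).
    The inverse of 2 mod 7 is 4 (since 2·4 = 8 = 1·7 + 1), so t ≡ 4·1 = 4 ≡ 4 (mod 7).
    Then x = 3 + 6·4 = 27, valid modulo lcm(6, 21) = 42: x ≡ 27 (mod 42).
  Combine with x ≡ 13 (mod 14): gcd(42, 14) = 14; 13 - 27 = -14, which IS divisible by 14, so compatible.
    Write x = 27 + 42·t and substitute into x ≡ 13 (mod 14): 42·t ≡ 13 − 27 = -14 (mod 14).
    Divide the congruence (and modulus) by g = 14: 3·t ≡ -1 (mod 1).
    Modulo 1 every t works; take t = 0.
    Then x = 27 + 42·0 = 27, valid modulo lcm(42, 14) = 42: x ≡ 27 (mod 42).
Verify: 27 mod 6 = 3, 27 mod 21 = 6, 27 mod 14 = 13.

x ≡ 27 (mod 42).


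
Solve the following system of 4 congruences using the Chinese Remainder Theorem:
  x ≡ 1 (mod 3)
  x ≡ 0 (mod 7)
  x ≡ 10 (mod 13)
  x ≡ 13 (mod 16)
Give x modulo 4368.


Product of moduli M = 3 · 7 · 13 · 16 = 4368.
Merge one congruence at a time:
  Start: x ≡ 1 (mod 3).
  Combine with x ≡ 0 (mod 7); new modulus lcm = 21.
    Write x = 1 + 3·t and substitute into x ≡ 0 (mod 7): 3·t ≡ 0 − 1 = -1 (mod 7).
    Reduce coefficients mod 7: 3·t ≡ 6 (mod 7).
    The inverse of 3 mod 7 is 5 (since 3·5 = 15 = 2·7 + 1), so t ≡ 5·6 = 30 ≡ 2 (mod 7).
    Then x = 1 + 3·2 = 7, valid modulo lcm(3, 7) = 21: x ≡ 7 (mod 21).
  Combine with x ≡ 10 (mod 13); new modulus lcm = 273.
    Write x = 7 + 21·t and substitute into x ≡ 10 (mod 13): 21·t ≡ 10 − 7 = 3 (mod 13).
    Reduce coefficients mod 13: 8·t ≡ 3 (mod 13).
    The inverse of 8 mod 13 is 5 (since 8·5 = 40 = 3·13 + 1), so t ≡ 5·3 = 15 ≡ 2 (mod 13).
    Then x = 7 + 21·2 = 49, valid modulo lcm(21, 13) = 273: x ≡ 49 (mod 273).
  Combine with x ≡ 13 (mod 16); new modulus lcm = 4368.
    Write x = 49 + 273·t and substitute into x ≡ 13 (mod 16): 273·t ≡ 13 − 49 = -36 (mod 16).
    Reduce coefficients mod 16: 1·t ≡ 12 (mod 16).
    So t ≡ 12 (mod 16).
    Then x = 49 + 273·12 = 3325, valid modulo lcm(273, 16) = 4368: x ≡ 3325 (mod 4368).
Verify against each original: 3325 mod 3 = 1, 3325 mod 7 = 0, 3325 mod 13 = 10, 3325 mod 16 = 13.

x ≡ 3325 (mod 4368).


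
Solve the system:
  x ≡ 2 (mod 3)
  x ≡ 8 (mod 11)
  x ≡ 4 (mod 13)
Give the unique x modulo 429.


Moduli 3, 11, 13 are pairwise coprime; by CRT there is a unique solution modulo M = 3 · 11 · 13 = 429.
Solve pairwise, accumulating the modulus:
  Start with x ≡ 2 (mod 3).
  Combine with x ≡ 8 (mod 11): since gcd(3, 11) = 1, we get a unique residue mod 33.
    Write x = 2 + 3·t and substitute into x ≡ 8 (mod 11): 3·t ≡ 8 − 2 = 6 (mod 11).
    The inverse of 3 mod 11 is 4 (since 3·4 = 12 = 1·11 + 1), so t ≡ 4·6 = 24 ≡ 2 (mod 11).
    Then x = 2 + 3·2 = 8, valid modulo lcm(3, 11) = 33: x ≡ 8 (mod 33).
  Combine with x ≡ 4 (mod 13): since gcd(33, 13) = 1, we get a unique residue mod 429.
    Write x = 8 + 33·t and substitute into x ≡ 4 (mod 13): 33·t ≡ 4 − 8 = -4 (mod 13).
    Reduce coefficients mod 13: 7·t ≡ 9 (mod 13).
    The inverse of 7 mod 13 is 2 (since 7·2 = 14 = 1·13 + 1), so t ≡ 2·9 = 18 ≡ 5 (mod 13).
    Then x = 8 + 33·5 = 173, valid modulo lcm(33, 13) = 429: x ≡ 173 (mod 429).
Verify: 173 mod 3 = 2 ✓, 173 mod 11 = 8 ✓, 173 mod 13 = 4 ✓.

x ≡ 173 (mod 429).


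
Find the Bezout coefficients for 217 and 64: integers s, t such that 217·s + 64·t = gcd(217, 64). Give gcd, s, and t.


Euclidean algorithm on (217, 64) — divide until remainder is 0:
  217 = 3 · 64 + 25
  64 = 2 · 25 + 14
  25 = 1 · 14 + 11
  14 = 1 · 11 + 3
  11 = 3 · 3 + 2
  3 = 1 · 2 + 1
  2 = 2 · 1 + 0
gcd(217, 64) = 1.
Track Bezout coefficients alongside the remainders: start with r₀ = 217 = a·1 + b·0 (s = 1, t = 0) and r₁ = 64 = a·0 + b·1 (s = 0, t = 1); each new remainder r_{k+1} = r_{k-1} − q_k·r_k inherits s_{k+1} = s_{k-1} − q_k·s_k, t_{k+1} = t_{k-1} − q_k·t_k, so r_k = a·s_k + b·t_k at every step:
  q = 3: r = 25, s = 1 − 3·0 = 1, t = 0 − 3·1 = -3  (check: 217·1 + 64·(-3) = 25)
  q = 2: r = 14, s = 0 − 2·1 = -2, t = 1 − 2·(-3) = 7  (check: 217·(-2) + 64·7 = 14)
  q = 1: r = 11, s = 1 − 1·(-2) = 3, t = -3 − 1·7 = -10  (check: 217·3 + 64·(-10) = 11)
  q = 1: r = 3, s = -2 − 1·3 = -5, t = 7 − 1·(-10) = 17  (check: 217·(-5) + 64·17 = 3)
  q = 3: r = 2, s = 3 − 3·(-5) = 18, t = -10 − 3·17 = -61  (check: 217·18 + 64·(-61) = 2)
  q = 1: r = 1, s = -5 − 1·18 = -23, t = 17 − 1·(-61) = 78  (check: 217·(-23) + 64·78 = 1)
The row with r = 1 (the gcd) gives the Bezout coefficients s = -23, t = 78.
Result: 217 · (-23) + 64 · (78) = 1.

gcd(217, 64) = 1; s = -23, t = 78 (check: 217·(-23) + 64·78 = 1).


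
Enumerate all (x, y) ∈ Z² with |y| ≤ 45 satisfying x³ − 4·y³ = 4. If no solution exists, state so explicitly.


The equation is x³ - 4y³ = 4. For fixed y, x³ = 4·y³ + 4, so a solution requires the RHS to be a perfect cube.
Strategy: iterate y from -45 to 45, compute RHS = 4·y³ + 4, and check whether it is a (positive or negative) perfect cube.
Check small values of y:
  y = 0: RHS = 4 is not a perfect cube.
  y = 1: RHS = 8 = (2)³ ⇒ x = 2 works.
  y = -1: RHS = 0 = (0)³ ⇒ x = 0 works.
  y = 2: RHS = 36 is not a perfect cube.
  y = -2: RHS = -28 is not a perfect cube.
  y = 3: RHS = 112 is not a perfect cube.
  y = -3: RHS = -104 is not a perfect cube.
Continuing the search up to |y| = 45 finds no further solutions beyond those listed.
Collected solutions: (0, -1), (2, 1).

Solutions (with |y| ≤ 45): (0, -1), (2, 1).


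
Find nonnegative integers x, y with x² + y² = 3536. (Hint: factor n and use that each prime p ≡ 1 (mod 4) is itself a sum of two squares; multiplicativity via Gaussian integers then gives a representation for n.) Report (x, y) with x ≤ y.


Step 1: Factor n = 3536 = 2^4 · 13 · 17.
Step 2: Check the mod-4 condition on each prime factor: 2 = 2 (special); 13 ≡ 1 (mod 4), exponent 1; 17 ≡ 1 (mod 4), exponent 1.
All primes ≡ 3 (mod 4) appear to even exponent (or don't appear), so by the two-squares theorem n IS expressible as a sum of two squares.
Step 3: Build a representation. Group n = k² · m with k = 4 and m = 13 · 17 = 221 (a product of primes ≡ 1 (mod 4)); a representation of m scales to one of n via (k·x)² + (k·y)² = k²(x² + y²). Each prime p ≡ 1 (mod 4) is itself a sum of two squares; find a² by testing p − a² for a perfect square:
  13: 13 − 1² = 12, 13 − 2² = 9 = 3² ⇒ 13 = 2² + 3².
  17: 17 − 1² = 16 = 4² ⇒ 17 = 1² + 4².
  Combine using the Brahmagupta–Fibonacci identity (a² + b²)(c² + d²) = (ac − bd)² + (ad + bc)² = (ac + bd)² + (ad − bc)²:
  13 · 17 = 221: from (2² + 3²)(1² + 4²), take (2·1 − 3·4, 2·4 + 3·1) = (2 − 12, 8 + 3) = (-10, 11); dropping signs (only squares matter) gives (10, 11); check 10² + 11² = 100 + 121 = 221 ✓.
  Scale by k = 4: (4·10, 4·11) = (40, 44).
Step 4: Order so x ≤ y and verify: 40² + 44² = 1600 + 1936 = 3536 = n. ✓

n = 3536 = 40² + 44² (one valid representation with x ≤ y).


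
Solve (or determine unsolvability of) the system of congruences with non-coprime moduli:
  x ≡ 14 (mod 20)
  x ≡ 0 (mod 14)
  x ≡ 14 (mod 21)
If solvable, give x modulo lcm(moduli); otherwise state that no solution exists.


Moduli 20, 14, 21 are not pairwise coprime, so CRT works modulo lcm(m_i) when all pairwise compatibility conditions hold.
Pairwise compatibility: gcd(m_i, m_j) must divide a_i - a_j for every pair.
Merge one congruence at a time:
  Start: x ≡ 14 (mod 20).
  Combine with x ≡ 0 (mod 14): gcd(20, 14) = 2; 0 - 14 = -14, which IS divisible by 2, so compatible.
    Write x = 14 + 20·t and substitute into x ≡ 0 (mod 14): 20·t ≡ 0 − 14 = -14 (mod 14).
    Divide the congruence (and modulus) by g = 2: 10·t ≡ -7 (mod 7).
    Reduce coefficients mod 7: 3·t ≡ 0 (mod 7).
    The inverse of 3 mod 7 is 5 (since 3·5 = 15 = 2·7 + 1), so t ≡ 5·0 = 0 ≡ 0 (mod 7).
    Then x = 14 + 20·0 = 14, valid modulo lcm(20, 14) = 140: x ≡ 14 (mod 140).
  Combine with x ≡ 14 (mod 21): gcd(140, 21) = 7; 14 - 14 = 0, which IS divisible by 7, so compatible.
    Write x = 14 + 140·t and substitute into x ≡ 14 (mod 21): 140·t ≡ 14 − 14 = 0 (mod 21).
    Divide the congruence (and modulus) by g = 7: 20·t ≡ 0 (mod 3).
    Reduce coefficients mod 3: 2·t ≡ 0 (mod 3).
    The inverse of 2 mod 3 is 2 (since 2·2 = 4 = 1·3 + 1), so t ≡ 2·0 = 0 ≡ 0 (mod 3).
    Then x = 14 + 140·0 = 14, valid modulo lcm(140, 21) = 420: x ≡ 14 (mod 420).
Verify: 14 mod 20 = 14, 14 mod 14 = 0, 14 mod 21 = 14.

x ≡ 14 (mod 420).


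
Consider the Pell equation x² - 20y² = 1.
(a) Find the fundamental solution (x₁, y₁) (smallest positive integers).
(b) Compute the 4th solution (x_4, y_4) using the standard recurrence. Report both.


Step 1: Find the fundamental solution (x₁, y₁) of x² - 20y² = 1.
  Expand √20 as a continued fraction. a₀ = ⌊√20⌋ = 4; iterate m_{k+1} = d_k·a_k − m_k, d_{k+1} = (20 − m_{k+1}²)/d_k, a_{k+1} = ⌊(a₀ + m_{k+1})/d_{k+1}⌋ (starting m₀ = 0, d₀ = 1), with convergents p_k = a_k·p_{k-1} + p_{k-2}, q_k = a_k·q_{k-1} + q_{k-2} (p₋₁ = 1, q₋₁ = 0):
  k = 0: a₀ = 4; p₀/q₀ = 4/1; p₀² − 20·q₀² = 16 − 20 = -4.
  k = 1: m = 4, d = 4, a = ⌊(4 + 4)/4⌋ = 2; p/q = (2·4 + 1)/(2·1 + 0) = 9/2; p² − 20·q² = 81 − 80 = 1.
  The first convergent with p² − 20·q² = 1 gives the fundamental solution (x₁, y₁) = (9, 2).
Step 2: Apply the recurrence (x_{n+1}, y_{n+1}) = (x₁x_n + 20y₁y_n, x₁y_n + y₁x_n) repeatedly.
  From (x_1, y_1) = (9, 2): x_2 = 9·9 + 20·2·2 = 161; y_2 = 9·2 + 2·9 = 36.
  From (x_2, y_2) = (161, 36): x_3 = 9·161 + 20·2·36 = 2889; y_3 = 9·36 + 2·161 = 646.
  From (x_3, y_3) = (2889, 646): x_4 = 9·2889 + 20·2·646 = 51841; y_4 = 9·646 + 2·2889 = 11592.
Step 3: Verify x_4² - 20·y_4² = 2687489281 - 2687489280 = 1 (should be 1). ✓

(x_1, y_1) = (9, 2); (x_4, y_4) = (51841, 11592).


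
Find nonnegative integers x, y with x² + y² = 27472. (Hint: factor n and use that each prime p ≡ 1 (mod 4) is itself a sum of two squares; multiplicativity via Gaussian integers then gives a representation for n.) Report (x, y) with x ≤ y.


Step 1: Factor n = 27472 = 2^4 · 17 · 101.
Step 2: Check the mod-4 condition on each prime factor: 2 = 2 (special); 17 ≡ 1 (mod 4), exponent 1; 101 ≡ 1 (mod 4), exponent 1.
All primes ≡ 3 (mod 4) appear to even exponent (or don't appear), so by the two-squares theorem n IS expressible as a sum of two squares.
Step 3: Build a representation. Group n = k² · m with k = 4 and m = 17 · 101 = 1717 (a product of primes ≡ 1 (mod 4)); a representation of m scales to one of n via (k·x)² + (k·y)² = k²(x² + y²). Each prime p ≡ 1 (mod 4) is itself a sum of two squares; find a² by testing p − a² for a perfect square:
  17: 17 − 1² = 16 = 4² ⇒ 17 = 1² + 4².
  101: 101 − 1² = 100 = 10² ⇒ 101 = 1² + 10².
  Combine using the Brahmagupta–Fibonacci identity (a² + b²)(c² + d²) = (ac − bd)² + (ad + bc)² = (ac + bd)² + (ad − bc)²:
  17 · 101 = 1717: from (1² + 4²)(1² + 10²), take (1·1 − 4·10, 1·10 + 4·1) = (1 − 40, 10 + 4) = (-39, 14); dropping signs (only squares matter) gives (39, 14); check 39² + 14² = 1521 + 196 = 1717 ✓.
  Scale by k = 4: (4·39, 4·14) = (156, 56).
Step 4: Order so x ≤ y and verify: 56² + 156² = 3136 + 24336 = 27472 = n. ✓

n = 27472 = 56² + 156² (one valid representation with x ≤ y).


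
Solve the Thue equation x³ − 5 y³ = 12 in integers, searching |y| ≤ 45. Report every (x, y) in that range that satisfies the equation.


The equation is x³ - 5y³ = 12. For fixed y, x³ = 5·y³ + 12, so a solution requires the RHS to be a perfect cube.
Strategy: iterate y from -45 to 45, compute RHS = 5·y³ + 12, and check whether it is a (positive or negative) perfect cube.
Check small values of y:
  y = 0: RHS = 12 is not a perfect cube.
  y = 1: RHS = 17 is not a perfect cube.
  y = -1: RHS = 7 is not a perfect cube.
  y = 2: RHS = 52 is not a perfect cube.
  y = -2: RHS = -28 is not a perfect cube.
  y = 3: RHS = 147 is not a perfect cube.
  y = -3: RHS = -123 is not a perfect cube.
Continuing the search up to |y| = 45 finds no solutions either.
No (x, y) in the scanned range satisfies the equation.

No integer solutions with |y| ≤ 45.


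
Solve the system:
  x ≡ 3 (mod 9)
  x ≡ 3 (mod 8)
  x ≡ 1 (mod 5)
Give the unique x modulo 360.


Moduli 9, 8, 5 are pairwise coprime; by CRT there is a unique solution modulo M = 9 · 8 · 5 = 360.
Solve pairwise, accumulating the modulus:
  Start with x ≡ 3 (mod 9).
  Combine with x ≡ 3 (mod 8): since gcd(9, 8) = 1, we get a unique residue mod 72.
    Write x = 3 + 9·t and substitute into x ≡ 3 (mod 8): 9·t ≡ 3 − 3 = 0 (mod 8).
    Reduce coefficients mod 8: 1·t ≡ 0 (mod 8).
    So t ≡ 0 (mod 8).
    Then x = 3 + 9·0 = 3, valid modulo lcm(9, 8) = 72: x ≡ 3 (mod 72).
  Combine with x ≡ 1 (mod 5): since gcd(72, 5) = 1, we get a unique residue mod 360.
    Write x = 3 + 72·t and substitute into x ≡ 1 (mod 5): 72·t ≡ 1 − 3 = -2 (mod 5).
    Reduce coefficients mod 5: 2·t ≡ 3 (mod 5).
    The inverse of 2 mod 5 is 3 (since 2·3 = 6 = 1·5 + 1), so t ≡ 3·3 = 9 ≡ 4 (mod 5).
    Then x = 3 + 72·4 = 291, valid modulo lcm(72, 5) = 360: x ≡ 291 (mod 360).
Verify: 291 mod 9 = 3 ✓, 291 mod 8 = 3 ✓, 291 mod 5 = 1 ✓.

x ≡ 291 (mod 360).


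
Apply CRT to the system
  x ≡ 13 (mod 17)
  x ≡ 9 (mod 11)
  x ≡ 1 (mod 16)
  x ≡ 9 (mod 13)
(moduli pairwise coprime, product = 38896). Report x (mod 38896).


Product of moduli M = 17 · 11 · 16 · 13 = 38896.
Merge one congruence at a time:
  Start: x ≡ 13 (mod 17).
  Combine with x ≡ 9 (mod 11); new modulus lcm = 187.
    Write x = 13 + 17·t and substitute into x ≡ 9 (mod 11): 17·t ≡ 9 − 13 = -4 (mod 11).
    Reduce coefficients mod 11: 6·t ≡ 7 (mod 11).
    The inverse of 6 mod 11 is 2 (since 6·2 = 12 = 1·11 + 1), so t ≡ 2·7 = 14 ≡ 3 (mod 11).
    Then x = 13 + 17·3 = 64, valid modulo lcm(17, 11) = 187: x ≡ 64 (mod 187).
  Combine with x ≡ 1 (mod 16); new modulus lcm = 2992.
    Write x = 64 + 187·t and substitute into x ≡ 1 (mod 16): 187·t ≡ 1 − 64 = -63 (mod 16).
    Reduce coefficients mod 16: 11·t ≡ 1 (mod 16).
    The inverse of 11 mod 16 is 3 (since 11·3 = 33 = 2·16 + 1), so t ≡ 3·1 = 3 ≡ 3 (mod 16).
    Then x = 64 + 187·3 = 625, valid modulo lcm(187, 16) = 2992: x ≡ 625 (mod 2992).
  Combine with x ≡ 9 (mod 13); new modulus lcm = 38896.
    Write x = 625 + 2992·t and substitute into x ≡ 9 (mod 13): 2992·t ≡ 9 − 625 = -616 (mod 13).
    Reduce coefficients mod 13: 2·t ≡ 8 (mod 13).
    The inverse of 2 mod 13 is 7 (since 2·7 = 14 = 1·13 + 1), so t ≡ 7·8 = 56 ≡ 4 (mod 13).
    Then x = 625 + 2992·4 = 12593, valid modulo lcm(2992, 13) = 38896: x ≡ 12593 (mod 38896).
Verify against each original: 12593 mod 17 = 13, 12593 mod 11 = 9, 12593 mod 16 = 1, 12593 mod 13 = 9.

x ≡ 12593 (mod 38896).


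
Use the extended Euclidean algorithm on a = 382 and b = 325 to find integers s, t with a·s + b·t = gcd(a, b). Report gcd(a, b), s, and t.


Euclidean algorithm on (382, 325) — divide until remainder is 0:
  382 = 1 · 325 + 57
  325 = 5 · 57 + 40
  57 = 1 · 40 + 17
  40 = 2 · 17 + 6
  17 = 2 · 6 + 5
  6 = 1 · 5 + 1
  5 = 5 · 1 + 0
gcd(382, 325) = 1.
Track Bezout coefficients alongside the remainders: start with r₀ = 382 = a·1 + b·0 (s = 1, t = 0) and r₁ = 325 = a·0 + b·1 (s = 0, t = 1); each new remainder r_{k+1} = r_{k-1} − q_k·r_k inherits s_{k+1} = s_{k-1} − q_k·s_k, t_{k+1} = t_{k-1} − q_k·t_k, so r_k = a·s_k + b·t_k at every step:
  q = 1: r = 57, s = 1 − 1·0 = 1, t = 0 − 1·1 = -1  (check: 382·1 + 325·(-1) = 57)
  q = 5: r = 40, s = 0 − 5·1 = -5, t = 1 − 5·(-1) = 6  (check: 382·(-5) + 325·6 = 40)
  q = 1: r = 17, s = 1 − 1·(-5) = 6, t = -1 − 1·6 = -7  (check: 382·6 + 325·(-7) = 17)
  q = 2: r = 6, s = -5 − 2·6 = -17, t = 6 − 2·(-7) = 20  (check: 382·(-17) + 325·20 = 6)
  q = 2: r = 5, s = 6 − 2·(-17) = 40, t = -7 − 2·20 = -47  (check: 382·40 + 325·(-47) = 5)
  q = 1: r = 1, s = -17 − 1·40 = -57, t = 20 − 1·(-47) = 67  (check: 382·(-57) + 325·67 = 1)
The row with r = 1 (the gcd) gives the Bezout coefficients s = -57, t = 67.
Result: 382 · (-57) + 325 · (67) = 1.

gcd(382, 325) = 1; s = -57, t = 67 (check: 382·(-57) + 325·67 = 1).


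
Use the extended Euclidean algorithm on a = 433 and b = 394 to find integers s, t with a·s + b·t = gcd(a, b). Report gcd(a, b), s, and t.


Euclidean algorithm on (433, 394) — divide until remainder is 0:
  433 = 1 · 394 + 39
  394 = 10 · 39 + 4
  39 = 9 · 4 + 3
  4 = 1 · 3 + 1
  3 = 3 · 1 + 0
gcd(433, 394) = 1.
Track Bezout coefficients alongside the remainders: start with r₀ = 433 = a·1 + b·0 (s = 1, t = 0) and r₁ = 394 = a·0 + b·1 (s = 0, t = 1); each new remainder r_{k+1} = r_{k-1} − q_k·r_k inherits s_{k+1} = s_{k-1} − q_k·s_k, t_{k+1} = t_{k-1} − q_k·t_k, so r_k = a·s_k + b·t_k at every step:
  q = 1: r = 39, s = 1 − 1·0 = 1, t = 0 − 1·1 = -1  (check: 433·1 + 394·(-1) = 39)
  q = 10: r = 4, s = 0 − 10·1 = -10, t = 1 − 10·(-1) = 11  (check: 433·(-10) + 394·11 = 4)
  q = 9: r = 3, s = 1 − 9·(-10) = 91, t = -1 − 9·11 = -100  (check: 433·91 + 394·(-100) = 3)
  q = 1: r = 1, s = -10 − 1·91 = -101, t = 11 − 1·(-100) = 111  (check: 433·(-101) + 394·111 = 1)
The row with r = 1 (the gcd) gives the Bezout coefficients s = -101, t = 111.
Result: 433 · (-101) + 394 · (111) = 1.

gcd(433, 394) = 1; s = -101, t = 111 (check: 433·(-101) + 394·111 = 1).


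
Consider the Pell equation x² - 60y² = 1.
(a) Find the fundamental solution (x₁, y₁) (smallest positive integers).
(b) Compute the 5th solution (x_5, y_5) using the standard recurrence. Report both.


Step 1: Find the fundamental solution (x₁, y₁) of x² - 60y² = 1.
  Expand √60 as a continued fraction. a₀ = ⌊√60⌋ = 7; iterate m_{k+1} = d_k·a_k − m_k, d_{k+1} = (60 − m_{k+1}²)/d_k, a_{k+1} = ⌊(a₀ + m_{k+1})/d_{k+1}⌋ (starting m₀ = 0, d₀ = 1), with convergents p_k = a_k·p_{k-1} + p_{k-2}, q_k = a_k·q_{k-1} + q_{k-2} (p₋₁ = 1, q₋₁ = 0):
  k = 0: a₀ = 7; p₀/q₀ = 7/1; p₀² − 60·q₀² = 49 − 60 = -11.
  k = 1: m = 7, d = 11, a = ⌊(7 + 7)/11⌋ = 1; p/q = (1·7 + 1)/(1·1 + 0) = 8/1; p² − 60·q² = 64 − 60 = 4.
  k = 2: m = 4, d = 4, a = ⌊(7 + 4)/4⌋ = 2; p/q = (2·8 + 7)/(2·1 + 1) = 23/3; p² − 60·q² = 529 − 540 = -11.
  k = 3: m = 4, d = 11, a = ⌊(7 + 4)/11⌋ = 1; p/q = (1·23 + 8)/(1·3 + 1) = 31/4; p² − 60·q² = 961 − 960 = 1.
  The first convergent with p² − 60·q² = 1 gives the fundamental solution (x₁, y₁) = (31, 4).
Step 2: Apply the recurrence (x_{n+1}, y_{n+1}) = (x₁x_n + 60y₁y_n, x₁y_n + y₁x_n) repeatedly.
  From (x_1, y_1) = (31, 4): x_2 = 31·31 + 60·4·4 = 1921; y_2 = 31·4 + 4·31 = 248.
  From (x_2, y_2) = (1921, 248): x_3 = 31·1921 + 60·4·248 = 119071; y_3 = 31·248 + 4·1921 = 15372.
  From (x_3, y_3) = (119071, 15372): x_4 = 31·119071 + 60·4·15372 = 7380481; y_4 = 31·15372 + 4·119071 = 952816.
  From (x_4, y_4) = (7380481, 952816): x_5 = 31·7380481 + 60·4·952816 = 457470751; y_5 = 31·952816 + 4·7380481 = 59059220.
Step 3: Verify x_5² - 60·y_5² = 209279488020504001 - 209279488020504000 = 1 (should be 1). ✓

(x_1, y_1) = (31, 4); (x_5, y_5) = (457470751, 59059220).


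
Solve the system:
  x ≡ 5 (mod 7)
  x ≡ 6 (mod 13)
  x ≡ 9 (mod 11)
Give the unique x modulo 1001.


Moduli 7, 13, 11 are pairwise coprime; by CRT there is a unique solution modulo M = 7 · 13 · 11 = 1001.
Solve pairwise, accumulating the modulus:
  Start with x ≡ 5 (mod 7).
  Combine with x ≡ 6 (mod 13): since gcd(7, 13) = 1, we get a unique residue mod 91.
    Write x = 5 + 7·t and substitute into x ≡ 6 (mod 13): 7·t ≡ 6 − 5 = 1 (mod 13).
    The inverse of 7 mod 13 is 2 (since 7·2 = 14 = 1·13 + 1), so t ≡ 2·1 = 2 ≡ 2 (mod 13).
    Then x = 5 + 7·2 = 19, valid modulo lcm(7, 13) = 91: x ≡ 19 (mod 91).
  Combine with x ≡ 9 (mod 11): since gcd(91, 11) = 1, we get a unique residue mod 1001.
    Write x = 19 + 91·t and substitute into x ≡ 9 (mod 11): 91·t ≡ 9 − 19 = -10 (mod 11).
    Reduce coefficients mod 11: 3·t ≡ 1 (mod 11).
    The inverse of 3 mod 11 is 4 (since 3·4 = 12 = 1·11 + 1), so t ≡ 4·1 = 4 ≡ 4 (mod 11).
    Then x = 19 + 91·4 = 383, valid modulo lcm(91, 11) = 1001: x ≡ 383 (mod 1001).
Verify: 383 mod 7 = 5 ✓, 383 mod 13 = 6 ✓, 383 mod 11 = 9 ✓.

x ≡ 383 (mod 1001).


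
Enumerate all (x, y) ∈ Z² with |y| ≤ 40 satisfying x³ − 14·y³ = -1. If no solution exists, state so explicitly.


The equation is x³ - 14y³ = -1. For fixed y, x³ = 14·y³ − 1, so a solution requires the RHS to be a perfect cube.
Strategy: iterate y from -40 to 40, compute RHS = 14·y³ − 1, and check whether it is a (positive or negative) perfect cube.
Check small values of y:
  y = 0: RHS = -1 = (-1)³ ⇒ x = -1 works.
  y = 1: RHS = 13 is not a perfect cube.
  y = -1: RHS = -15 is not a perfect cube.
  y = 2: RHS = 111 is not a perfect cube.
  y = -2: RHS = -113 is not a perfect cube.
  y = 3: RHS = 377 is not a perfect cube.
  y = -3: RHS = -379 is not a perfect cube.
Continuing the search up to |y| = 40 finds no further solutions beyond those listed.
Collected solutions: (-1, 0).

Solutions (with |y| ≤ 40): (-1, 0).


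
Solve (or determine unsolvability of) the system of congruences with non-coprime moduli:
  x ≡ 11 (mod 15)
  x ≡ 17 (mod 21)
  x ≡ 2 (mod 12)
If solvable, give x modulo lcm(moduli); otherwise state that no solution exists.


Moduli 15, 21, 12 are not pairwise coprime, so CRT works modulo lcm(m_i) when all pairwise compatibility conditions hold.
Pairwise compatibility: gcd(m_i, m_j) must divide a_i - a_j for every pair.
Merge one congruence at a time:
  Start: x ≡ 11 (mod 15).
  Combine with x ≡ 17 (mod 21): gcd(15, 21) = 3; 17 - 11 = 6, which IS divisible by 3, so compatible.
    Write x = 11 + 15·t and substitute into x ≡ 17 (mod 21): 15·t ≡ 17 − 11 = 6 (mod 21).
    Divide the congruence (and modulus) by g = 3: 5·t ≡ 2 (mod 7).
    The inverse of 5 mod 7 is 3 (since 5·3 = 15 = 2·7 + 1), so t ≡ 3·2 = 6 ≡ 6 (mod 7).
    Then x = 11 + 15·6 = 101, valid modulo lcm(15, 21) = 105: x ≡ 101 (mod 105).
  Combine with x ≡ 2 (mod 12): gcd(105, 12) = 3; 2 - 101 = -99, which IS divisible by 3, so compatible.
    Write x = 101 + 105·t and substitute into x ≡ 2 (mod 12): 105·t ≡ 2 − 101 = -99 (mod 12).
    Divide the congruence (and modulus) by g = 3: 35·t ≡ -33 (mod 4).
    Reduce coefficients mod 4: 3·t ≡ 3 (mod 4).
    The inverse of 3 mod 4 is 3 (since 3·3 = 9 = 2·4 + 1), so t ≡ 3·3 = 9 ≡ 1 (mod 4).
    Then x = 101 + 105·1 = 206, valid modulo lcm(105, 12) = 420: x ≡ 206 (mod 420).
Verify: 206 mod 15 = 11, 206 mod 21 = 17, 206 mod 12 = 2.

x ≡ 206 (mod 420).


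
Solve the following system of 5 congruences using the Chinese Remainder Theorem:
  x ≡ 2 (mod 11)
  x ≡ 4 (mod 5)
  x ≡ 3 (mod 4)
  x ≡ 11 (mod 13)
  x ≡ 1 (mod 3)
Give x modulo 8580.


Product of moduli M = 11 · 5 · 4 · 13 · 3 = 8580.
Merge one congruence at a time:
  Start: x ≡ 2 (mod 11).
  Combine with x ≡ 4 (mod 5); new modulus lcm = 55.
    Write x = 2 + 11·t and substitute into x ≡ 4 (mod 5): 11·t ≡ 4 − 2 = 2 (mod 5).
    Reduce coefficients mod 5: 1·t ≡ 2 (mod 5).
    So t ≡ 2 (mod 5).
    Then x = 2 + 11·2 = 24, valid modulo lcm(11, 5) = 55: x ≡ 24 (mod 55).
  Combine with x ≡ 3 (mod 4); new modulus lcm = 220.
    Write x = 24 + 55·t and substitute into x ≡ 3 (mod 4): 55·t ≡ 3 − 24 = -21 (mod 4).
    Reduce coefficients mod 4: 3·t ≡ 3 (mod 4).
    The inverse of 3 mod 4 is 3 (since 3·3 = 9 = 2·4 + 1), so t ≡ 3·3 = 9 ≡ 1 (mod 4).
    Then x = 24 + 55·1 = 79, valid modulo lcm(55, 4) = 220: x ≡ 79 (mod 220).
  Combine with x ≡ 11 (mod 13); new modulus lcm = 2860.
    Write x = 79 + 220·t and substitute into x ≡ 11 (mod 13): 220·t ≡ 11 − 79 = -68 (mod 13).
    Reduce coefficients mod 13: 12·t ≡ 10 (mod 13).
    The inverse of 12 mod 13 is 12 (since 12·12 = 144 = 11·13 + 1), so t ≡ 12·10 = 120 ≡ 3 (mod 13).
    Then x = 79 + 220·3 = 739, valid modulo lcm(220, 13) = 2860: x ≡ 739 (mod 2860).
  Combine with x ≡ 1 (mod 3); new modulus lcm = 8580.
    Write x = 739 + 2860·t and substitute into x ≡ 1 (mod 3): 2860·t ≡ 1 − 739 = -738 (mod 3).
    Reduce coefficients mod 3: 1·t ≡ 0 (mod 3).
    So t ≡ 0 (mod 3).
    Then x = 739 + 2860·0 = 739, valid modulo lcm(2860, 3) = 8580: x ≡ 739 (mod 8580).
Verify against each original: 739 mod 11 = 2, 739 mod 5 = 4, 739 mod 4 = 3, 739 mod 13 = 11, 739 mod 3 = 1.

x ≡ 739 (mod 8580).


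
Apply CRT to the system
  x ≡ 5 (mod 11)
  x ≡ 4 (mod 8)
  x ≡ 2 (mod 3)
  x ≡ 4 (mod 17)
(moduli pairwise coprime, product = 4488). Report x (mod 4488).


Product of moduli M = 11 · 8 · 3 · 17 = 4488.
Merge one congruence at a time:
  Start: x ≡ 5 (mod 11).
  Combine with x ≡ 4 (mod 8); new modulus lcm = 88.
    Write x = 5 + 11·t and substitute into x ≡ 4 (mod 8): 11·t ≡ 4 − 5 = -1 (mod 8).
    Reduce coefficients mod 8: 3·t ≡ 7 (mod 8).
    The inverse of 3 mod 8 is 3 (since 3·3 = 9 = 1·8 + 1), so t ≡ 3·7 = 21 ≡ 5 (mod 8).
    Then x = 5 + 11·5 = 60, valid modulo lcm(11, 8) = 88: x ≡ 60 (mod 88).
  Combine with x ≡ 2 (mod 3); new modulus lcm = 264.
    Write x = 60 + 88·t and substitute into x ≡ 2 (mod 3): 88·t ≡ 2 − 60 = -58 (mod 3).
    Reduce coefficients mod 3: 1·t ≡ 2 (mod 3).
    So t ≡ 2 (mod 3).
    Then x = 60 + 88·2 = 236, valid modulo lcm(88, 3) = 264: x ≡ 236 (mod 264).
  Combine with x ≡ 4 (mod 17); new modulus lcm = 4488.
    Write x = 236 + 264·t and substitute into x ≡ 4 (mod 17): 264·t ≡ 4 − 236 = -232 (mod 17).
    Reduce coefficients mod 17: 9·t ≡ 6 (mod 17).
    The inverse of 9 mod 17 is 2 (since 9·2 = 18 = 1·17 + 1), so t ≡ 2·6 = 12 ≡ 12 (mod 17).
    Then x = 236 + 264·12 = 3404, valid modulo lcm(264, 17) = 4488: x ≡ 3404 (mod 4488).
Verify against each original: 3404 mod 11 = 5, 3404 mod 8 = 4, 3404 mod 3 = 2, 3404 mod 17 = 4.

x ≡ 3404 (mod 4488).


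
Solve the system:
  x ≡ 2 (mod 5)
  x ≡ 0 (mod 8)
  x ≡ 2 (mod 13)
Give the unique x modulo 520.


Moduli 5, 8, 13 are pairwise coprime; by CRT there is a unique solution modulo M = 5 · 8 · 13 = 520.
Solve pairwise, accumulating the modulus:
  Start with x ≡ 2 (mod 5).
  Combine with x ≡ 0 (mod 8): since gcd(5, 8) = 1, we get a unique residue mod 40.
    Write x = 2 + 5·t and substitute into x ≡ 0 (mod 8): 5·t ≡ 0 − 2 = -2 (mod 8).
    Reduce coefficients mod 8: 5·t ≡ 6 (mod 8).
    The inverse of 5 mod 8 is 5 (since 5·5 = 25 = 3·8 + 1), so t ≡ 5·6 = 30 ≡ 6 (mod 8).
    Then x = 2 + 5·6 = 32, valid modulo lcm(5, 8) = 40: x ≡ 32 (mod 40).
  Combine with x ≡ 2 (mod 13): since gcd(40, 13) = 1, we get a unique residue mod 520.
    Write x = 32 + 40·t and substitute into x ≡ 2 (mod 13): 40·t ≡ 2 − 32 = -30 (mod 13).
    Reduce coefficients mod 13: 1·t ≡ 9 (mod 13).
    So t ≡ 9 (mod 13).
    Then x = 32 + 40·9 = 392, valid modulo lcm(40, 13) = 520: x ≡ 392 (mod 520).
Verify: 392 mod 5 = 2 ✓, 392 mod 8 = 0 ✓, 392 mod 13 = 2 ✓.

x ≡ 392 (mod 520).


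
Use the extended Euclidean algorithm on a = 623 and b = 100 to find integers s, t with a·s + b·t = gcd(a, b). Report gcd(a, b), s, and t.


Euclidean algorithm on (623, 100) — divide until remainder is 0:
  623 = 6 · 100 + 23
  100 = 4 · 23 + 8
  23 = 2 · 8 + 7
  8 = 1 · 7 + 1
  7 = 7 · 1 + 0
gcd(623, 100) = 1.
Track Bezout coefficients alongside the remainders: start with r₀ = 623 = a·1 + b·0 (s = 1, t = 0) and r₁ = 100 = a·0 + b·1 (s = 0, t = 1); each new remainder r_{k+1} = r_{k-1} − q_k·r_k inherits s_{k+1} = s_{k-1} − q_k·s_k, t_{k+1} = t_{k-1} − q_k·t_k, so r_k = a·s_k + b·t_k at every step:
  q = 6: r = 23, s = 1 − 6·0 = 1, t = 0 − 6·1 = -6  (check: 623·1 + 100·(-6) = 23)
  q = 4: r = 8, s = 0 − 4·1 = -4, t = 1 − 4·(-6) = 25  (check: 623·(-4) + 100·25 = 8)
  q = 2: r = 7, s = 1 − 2·(-4) = 9, t = -6 − 2·25 = -56  (check: 623·9 + 100·(-56) = 7)
  q = 1: r = 1, s = -4 − 1·9 = -13, t = 25 − 1·(-56) = 81  (check: 623·(-13) + 100·81 = 1)
The row with r = 1 (the gcd) gives the Bezout coefficients s = -13, t = 81.
Result: 623 · (-13) + 100 · (81) = 1.

gcd(623, 100) = 1; s = -13, t = 81 (check: 623·(-13) + 100·81 = 1).


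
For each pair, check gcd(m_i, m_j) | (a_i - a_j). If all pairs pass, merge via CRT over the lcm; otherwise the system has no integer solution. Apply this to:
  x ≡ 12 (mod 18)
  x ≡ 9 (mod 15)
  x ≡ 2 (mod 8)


Moduli 18, 15, 8 are not pairwise coprime, so CRT works modulo lcm(m_i) when all pairwise compatibility conditions hold.
Pairwise compatibility: gcd(m_i, m_j) must divide a_i - a_j for every pair.
Merge one congruence at a time:
  Start: x ≡ 12 (mod 18).
  Combine with x ≡ 9 (mod 15): gcd(18, 15) = 3; 9 - 12 = -3, which IS divisible by 3, so compatible.
    Write x = 12 + 18·t and substitute into x ≡ 9 (mod 15): 18·t ≡ 9 − 12 = -3 (mod 15).
    Divide the congruence (and modulus) by g = 3: 6·t ≡ -1 (mod 5).
    Reduce coefficients mod 5: 1·t ≡ 4 (mod 5).
    So t ≡ 4 (mod 5).
    Then x = 12 + 18·4 = 84, valid modulo lcm(18, 15) = 90: x ≡ 84 (mod 90).
  Combine with x ≡ 2 (mod 8): gcd(90, 8) = 2; 2 - 84 = -82, which IS divisible by 2, so compatible.
    Write x = 84 + 90·t and substitute into x ≡ 2 (mod 8): 90·t ≡ 2 − 84 = -82 (mod 8).
    Divide the congruence (and modulus) by g = 2: 45·t ≡ -41 (mod 4).
    Reduce coefficients mod 4: 1·t ≡ 3 (mod 4).
    So t ≡ 3 (mod 4).
    Then x = 84 + 90·3 = 354, valid modulo lcm(90, 8) = 360: x ≡ 354 (mod 360).
Verify: 354 mod 18 = 12, 354 mod 15 = 9, 354 mod 8 = 2.

x ≡ 354 (mod 360).
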